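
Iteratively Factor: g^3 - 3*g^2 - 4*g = (g + 1)*(g^2 - 4*g) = (g - 4)*(g + 1)*(g)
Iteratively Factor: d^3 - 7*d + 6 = (d - 1)*(d^2 + d - 6) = (d - 1)*(d + 3)*(d - 2)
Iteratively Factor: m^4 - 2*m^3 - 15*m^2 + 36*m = (m - 3)*(m^3 + m^2 - 12*m) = m*(m - 3)*(m^2 + m - 12) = m*(m - 3)^2*(m + 4)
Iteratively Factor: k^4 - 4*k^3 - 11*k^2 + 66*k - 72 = (k - 3)*(k^3 - k^2 - 14*k + 24) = (k - 3)*(k - 2)*(k^2 + k - 12) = (k - 3)^2*(k - 2)*(k + 4)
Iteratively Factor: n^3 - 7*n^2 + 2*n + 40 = (n - 4)*(n^2 - 3*n - 10) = (n - 4)*(n + 2)*(n - 5)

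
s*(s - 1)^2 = s^3 - 2*s^2 + s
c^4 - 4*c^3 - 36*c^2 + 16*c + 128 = (c - 8)*(c - 2)*(c + 2)*(c + 4)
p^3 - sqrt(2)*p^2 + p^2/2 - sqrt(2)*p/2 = p*(p + 1/2)*(p - sqrt(2))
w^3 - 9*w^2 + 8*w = w*(w - 8)*(w - 1)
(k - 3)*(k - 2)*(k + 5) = k^3 - 19*k + 30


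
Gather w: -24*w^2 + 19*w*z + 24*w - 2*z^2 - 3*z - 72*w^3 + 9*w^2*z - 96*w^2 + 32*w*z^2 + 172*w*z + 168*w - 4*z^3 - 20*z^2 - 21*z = -72*w^3 + w^2*(9*z - 120) + w*(32*z^2 + 191*z + 192) - 4*z^3 - 22*z^2 - 24*z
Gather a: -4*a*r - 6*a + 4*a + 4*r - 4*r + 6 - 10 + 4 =a*(-4*r - 2)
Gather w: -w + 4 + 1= 5 - w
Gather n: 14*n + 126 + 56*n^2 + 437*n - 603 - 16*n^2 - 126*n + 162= 40*n^2 + 325*n - 315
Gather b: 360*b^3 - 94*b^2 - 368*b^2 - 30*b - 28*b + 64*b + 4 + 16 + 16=360*b^3 - 462*b^2 + 6*b + 36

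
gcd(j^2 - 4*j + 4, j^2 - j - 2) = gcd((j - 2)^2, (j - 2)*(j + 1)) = j - 2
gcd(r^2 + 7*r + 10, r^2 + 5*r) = r + 5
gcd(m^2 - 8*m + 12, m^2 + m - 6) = m - 2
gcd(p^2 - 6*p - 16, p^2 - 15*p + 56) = p - 8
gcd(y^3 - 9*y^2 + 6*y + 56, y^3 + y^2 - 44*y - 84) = y^2 - 5*y - 14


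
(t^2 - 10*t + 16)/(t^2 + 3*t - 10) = (t - 8)/(t + 5)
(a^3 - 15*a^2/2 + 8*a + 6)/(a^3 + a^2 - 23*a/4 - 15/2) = 2*(2*a^3 - 15*a^2 + 16*a + 12)/(4*a^3 + 4*a^2 - 23*a - 30)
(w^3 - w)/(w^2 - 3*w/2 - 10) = 2*w*(1 - w^2)/(-2*w^2 + 3*w + 20)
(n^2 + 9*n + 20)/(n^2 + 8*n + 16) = (n + 5)/(n + 4)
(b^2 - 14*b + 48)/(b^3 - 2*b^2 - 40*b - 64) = (b - 6)/(b^2 + 6*b + 8)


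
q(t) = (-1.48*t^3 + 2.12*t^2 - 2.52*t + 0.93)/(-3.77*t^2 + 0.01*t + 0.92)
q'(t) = (7.54*t - 0.01)*(-1.48*t^3 + 2.12*t^2 - 2.52*t + 0.93)/(-3.77*t^2 + 0.01*t + 0.92)^2 + (-4.44*t^2 + 4.24*t - 2.52)/(-3.77*t^2 + 0.01*t + 0.92) = (5.5796*t^4 - 0.0296000000000021*t^3 - 13.564*t^2 + 10.913*t - 2.3277)/(14.2129*t^4 - 0.0754*t^3 - 6.9367*t^2 + 0.0184*t + 0.8464)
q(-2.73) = -1.97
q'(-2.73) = 0.24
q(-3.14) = -2.08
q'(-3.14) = 0.28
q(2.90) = 0.80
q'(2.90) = 0.33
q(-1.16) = -2.16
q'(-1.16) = -1.33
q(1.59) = 0.43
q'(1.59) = 0.22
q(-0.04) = 1.13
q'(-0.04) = -3.34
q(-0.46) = 22.79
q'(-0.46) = -719.72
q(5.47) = 1.71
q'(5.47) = 0.37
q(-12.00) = -5.34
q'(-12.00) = 0.39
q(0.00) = 1.01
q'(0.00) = -2.75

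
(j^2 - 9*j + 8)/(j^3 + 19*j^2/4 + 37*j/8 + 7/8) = 8*(j^2 - 9*j + 8)/(8*j^3 + 38*j^2 + 37*j + 7)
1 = 1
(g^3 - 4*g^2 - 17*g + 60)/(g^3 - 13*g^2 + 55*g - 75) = (g + 4)/(g - 5)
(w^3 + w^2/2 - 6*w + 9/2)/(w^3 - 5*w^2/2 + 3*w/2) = (w + 3)/w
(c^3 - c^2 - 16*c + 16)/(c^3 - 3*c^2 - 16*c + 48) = (c - 1)/(c - 3)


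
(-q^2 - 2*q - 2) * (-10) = 10*q^2 + 20*q + 20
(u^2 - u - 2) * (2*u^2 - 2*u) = 2*u^4 - 4*u^3 - 2*u^2 + 4*u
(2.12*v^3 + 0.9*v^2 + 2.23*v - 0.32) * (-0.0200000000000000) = -0.0424*v^3 - 0.018*v^2 - 0.0446*v + 0.0064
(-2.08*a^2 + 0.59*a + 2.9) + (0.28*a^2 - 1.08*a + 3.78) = -1.8*a^2 - 0.49*a + 6.68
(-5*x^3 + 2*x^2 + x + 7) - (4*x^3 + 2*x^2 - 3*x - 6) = -9*x^3 + 4*x + 13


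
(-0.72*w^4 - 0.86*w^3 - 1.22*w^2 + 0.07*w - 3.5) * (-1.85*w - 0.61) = 1.332*w^5 + 2.0302*w^4 + 2.7816*w^3 + 0.6147*w^2 + 6.4323*w + 2.135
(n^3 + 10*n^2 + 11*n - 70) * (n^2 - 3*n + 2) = n^5 + 7*n^4 - 17*n^3 - 83*n^2 + 232*n - 140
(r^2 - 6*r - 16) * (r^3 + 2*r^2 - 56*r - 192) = r^5 - 4*r^4 - 84*r^3 + 112*r^2 + 2048*r + 3072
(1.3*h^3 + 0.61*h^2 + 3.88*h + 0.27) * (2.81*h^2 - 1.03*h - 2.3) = 3.653*h^5 + 0.3751*h^4 + 7.2845*h^3 - 4.6407*h^2 - 9.2021*h - 0.621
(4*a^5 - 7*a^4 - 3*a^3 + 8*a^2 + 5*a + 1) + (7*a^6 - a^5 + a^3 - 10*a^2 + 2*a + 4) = 7*a^6 + 3*a^5 - 7*a^4 - 2*a^3 - 2*a^2 + 7*a + 5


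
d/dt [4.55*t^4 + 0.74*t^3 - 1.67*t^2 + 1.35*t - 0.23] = 18.2*t^3 + 2.22*t^2 - 3.34*t + 1.35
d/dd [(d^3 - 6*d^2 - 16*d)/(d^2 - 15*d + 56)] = (d^2 - 14*d - 14)/(d^2 - 14*d + 49)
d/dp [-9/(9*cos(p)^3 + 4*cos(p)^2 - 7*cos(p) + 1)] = 9*(-27*cos(p)^2 - 8*cos(p) + 7)*sin(p)/(9*cos(p)^3 + 4*cos(p)^2 - 7*cos(p) + 1)^2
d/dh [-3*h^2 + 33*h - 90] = 33 - 6*h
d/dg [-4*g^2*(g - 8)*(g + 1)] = 4*g*(-4*g^2 + 21*g + 16)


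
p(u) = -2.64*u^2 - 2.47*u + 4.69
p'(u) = -5.28*u - 2.47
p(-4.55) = -38.73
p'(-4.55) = 21.55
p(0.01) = 4.67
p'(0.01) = -2.52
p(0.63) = 2.09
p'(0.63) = -5.80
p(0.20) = 4.09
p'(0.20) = -3.53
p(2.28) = -14.67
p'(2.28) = -14.51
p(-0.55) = 5.25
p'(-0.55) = 0.43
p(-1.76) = 0.86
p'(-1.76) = 6.82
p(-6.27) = -83.61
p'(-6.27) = 30.64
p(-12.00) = -345.83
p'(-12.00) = 60.89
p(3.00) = -26.48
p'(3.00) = -18.31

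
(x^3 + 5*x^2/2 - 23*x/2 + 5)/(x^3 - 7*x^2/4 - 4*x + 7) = 2*(2*x^2 + 9*x - 5)/(4*x^2 + x - 14)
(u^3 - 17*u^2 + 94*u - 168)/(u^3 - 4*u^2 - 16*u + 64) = (u^2 - 13*u + 42)/(u^2 - 16)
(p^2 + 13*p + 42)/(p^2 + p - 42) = (p + 6)/(p - 6)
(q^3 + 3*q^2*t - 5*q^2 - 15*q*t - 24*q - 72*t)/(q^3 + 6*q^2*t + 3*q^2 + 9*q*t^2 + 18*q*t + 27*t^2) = (q - 8)/(q + 3*t)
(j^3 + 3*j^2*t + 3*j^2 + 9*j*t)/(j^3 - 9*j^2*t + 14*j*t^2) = (j^2 + 3*j*t + 3*j + 9*t)/(j^2 - 9*j*t + 14*t^2)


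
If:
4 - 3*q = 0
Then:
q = 4/3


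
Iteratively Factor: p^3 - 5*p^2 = (p - 5)*(p^2) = p*(p - 5)*(p)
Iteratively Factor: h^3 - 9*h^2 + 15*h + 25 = (h - 5)*(h^2 - 4*h - 5) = (h - 5)^2*(h + 1)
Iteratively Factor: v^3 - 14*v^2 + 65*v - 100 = (v - 5)*(v^2 - 9*v + 20) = (v - 5)*(v - 4)*(v - 5)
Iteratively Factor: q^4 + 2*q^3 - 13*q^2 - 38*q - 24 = (q - 4)*(q^3 + 6*q^2 + 11*q + 6) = (q - 4)*(q + 3)*(q^2 + 3*q + 2) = (q - 4)*(q + 1)*(q + 3)*(q + 2)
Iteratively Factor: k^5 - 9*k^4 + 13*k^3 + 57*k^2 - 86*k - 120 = (k - 3)*(k^4 - 6*k^3 - 5*k^2 + 42*k + 40) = (k - 3)*(k + 1)*(k^3 - 7*k^2 + 2*k + 40) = (k - 3)*(k + 1)*(k + 2)*(k^2 - 9*k + 20) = (k - 5)*(k - 3)*(k + 1)*(k + 2)*(k - 4)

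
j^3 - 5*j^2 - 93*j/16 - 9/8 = (j - 6)*(j + 1/4)*(j + 3/4)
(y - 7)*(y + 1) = y^2 - 6*y - 7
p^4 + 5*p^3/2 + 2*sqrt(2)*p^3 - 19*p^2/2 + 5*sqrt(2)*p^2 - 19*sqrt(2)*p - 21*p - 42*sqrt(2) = (p - 3)*(p + 2)*(p + 7/2)*(p + 2*sqrt(2))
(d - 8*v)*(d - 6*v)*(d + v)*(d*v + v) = d^4*v - 13*d^3*v^2 + d^3*v + 34*d^2*v^3 - 13*d^2*v^2 + 48*d*v^4 + 34*d*v^3 + 48*v^4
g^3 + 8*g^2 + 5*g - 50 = (g - 2)*(g + 5)^2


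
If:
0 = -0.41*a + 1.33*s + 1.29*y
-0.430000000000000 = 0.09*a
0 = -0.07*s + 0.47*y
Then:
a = -4.78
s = -1.29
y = -0.19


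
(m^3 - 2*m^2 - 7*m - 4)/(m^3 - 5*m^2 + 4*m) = (m^2 + 2*m + 1)/(m*(m - 1))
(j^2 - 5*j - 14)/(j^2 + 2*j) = (j - 7)/j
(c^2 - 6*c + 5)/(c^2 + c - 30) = (c - 1)/(c + 6)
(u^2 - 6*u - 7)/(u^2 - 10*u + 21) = (u + 1)/(u - 3)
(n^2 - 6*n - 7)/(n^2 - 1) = (n - 7)/(n - 1)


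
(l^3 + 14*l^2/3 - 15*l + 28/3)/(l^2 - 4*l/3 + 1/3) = (3*l^2 + 17*l - 28)/(3*l - 1)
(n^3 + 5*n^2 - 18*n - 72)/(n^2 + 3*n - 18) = (n^2 - n - 12)/(n - 3)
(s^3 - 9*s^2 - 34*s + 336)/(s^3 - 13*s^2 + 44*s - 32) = (s^2 - s - 42)/(s^2 - 5*s + 4)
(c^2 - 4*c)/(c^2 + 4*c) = (c - 4)/(c + 4)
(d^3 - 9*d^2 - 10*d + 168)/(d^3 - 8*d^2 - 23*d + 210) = (d + 4)/(d + 5)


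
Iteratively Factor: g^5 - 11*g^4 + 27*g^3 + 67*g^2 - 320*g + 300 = (g + 3)*(g^4 - 14*g^3 + 69*g^2 - 140*g + 100) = (g - 2)*(g + 3)*(g^3 - 12*g^2 + 45*g - 50) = (g - 2)^2*(g + 3)*(g^2 - 10*g + 25) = (g - 5)*(g - 2)^2*(g + 3)*(g - 5)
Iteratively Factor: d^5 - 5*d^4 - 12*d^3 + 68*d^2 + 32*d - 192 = (d + 2)*(d^4 - 7*d^3 + 2*d^2 + 64*d - 96) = (d - 2)*(d + 2)*(d^3 - 5*d^2 - 8*d + 48) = (d - 4)*(d - 2)*(d + 2)*(d^2 - d - 12) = (d - 4)*(d - 2)*(d + 2)*(d + 3)*(d - 4)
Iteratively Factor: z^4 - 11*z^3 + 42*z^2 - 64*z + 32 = (z - 4)*(z^3 - 7*z^2 + 14*z - 8) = (z - 4)^2*(z^2 - 3*z + 2) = (z - 4)^2*(z - 1)*(z - 2)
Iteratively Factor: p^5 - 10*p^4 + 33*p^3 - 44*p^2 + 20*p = (p - 1)*(p^4 - 9*p^3 + 24*p^2 - 20*p) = (p - 2)*(p - 1)*(p^3 - 7*p^2 + 10*p) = (p - 5)*(p - 2)*(p - 1)*(p^2 - 2*p) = p*(p - 5)*(p - 2)*(p - 1)*(p - 2)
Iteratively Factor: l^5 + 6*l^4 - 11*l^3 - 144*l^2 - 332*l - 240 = (l + 2)*(l^4 + 4*l^3 - 19*l^2 - 106*l - 120) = (l - 5)*(l + 2)*(l^3 + 9*l^2 + 26*l + 24) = (l - 5)*(l + 2)^2*(l^2 + 7*l + 12) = (l - 5)*(l + 2)^2*(l + 3)*(l + 4)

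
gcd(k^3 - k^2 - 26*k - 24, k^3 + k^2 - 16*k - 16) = k^2 + 5*k + 4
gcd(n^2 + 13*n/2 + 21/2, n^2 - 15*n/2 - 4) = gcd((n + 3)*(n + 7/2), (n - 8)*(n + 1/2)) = 1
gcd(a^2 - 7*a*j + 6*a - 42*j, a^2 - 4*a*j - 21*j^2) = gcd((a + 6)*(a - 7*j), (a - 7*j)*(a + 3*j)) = a - 7*j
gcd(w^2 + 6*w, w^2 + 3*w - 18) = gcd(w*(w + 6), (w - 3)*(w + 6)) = w + 6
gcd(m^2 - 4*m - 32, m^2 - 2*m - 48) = m - 8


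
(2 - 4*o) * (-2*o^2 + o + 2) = 8*o^3 - 8*o^2 - 6*o + 4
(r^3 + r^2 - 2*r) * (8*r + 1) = 8*r^4 + 9*r^3 - 15*r^2 - 2*r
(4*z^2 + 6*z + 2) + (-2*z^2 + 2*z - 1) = 2*z^2 + 8*z + 1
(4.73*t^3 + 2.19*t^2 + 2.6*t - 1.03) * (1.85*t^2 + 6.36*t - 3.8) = 8.7505*t^5 + 34.1343*t^4 + 0.7644*t^3 + 6.3085*t^2 - 16.4308*t + 3.914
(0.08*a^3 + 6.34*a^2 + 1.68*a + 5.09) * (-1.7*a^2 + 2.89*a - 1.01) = -0.136*a^5 - 10.5468*a^4 + 15.3858*a^3 - 10.2012*a^2 + 13.0133*a - 5.1409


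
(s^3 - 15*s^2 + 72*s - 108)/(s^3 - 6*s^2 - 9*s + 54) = (s - 6)/(s + 3)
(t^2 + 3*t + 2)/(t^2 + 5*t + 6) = (t + 1)/(t + 3)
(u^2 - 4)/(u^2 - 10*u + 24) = (u^2 - 4)/(u^2 - 10*u + 24)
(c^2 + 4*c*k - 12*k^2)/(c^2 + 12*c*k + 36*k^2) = (c - 2*k)/(c + 6*k)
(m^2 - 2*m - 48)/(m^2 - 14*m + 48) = (m + 6)/(m - 6)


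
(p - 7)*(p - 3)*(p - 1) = p^3 - 11*p^2 + 31*p - 21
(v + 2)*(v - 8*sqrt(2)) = v^2 - 8*sqrt(2)*v + 2*v - 16*sqrt(2)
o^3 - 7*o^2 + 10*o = o*(o - 5)*(o - 2)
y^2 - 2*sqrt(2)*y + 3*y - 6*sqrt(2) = (y + 3)*(y - 2*sqrt(2))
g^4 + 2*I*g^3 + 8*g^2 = g^2*(g - 2*I)*(g + 4*I)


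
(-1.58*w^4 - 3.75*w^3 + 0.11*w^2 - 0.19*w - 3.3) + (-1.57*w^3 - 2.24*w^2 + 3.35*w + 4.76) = -1.58*w^4 - 5.32*w^3 - 2.13*w^2 + 3.16*w + 1.46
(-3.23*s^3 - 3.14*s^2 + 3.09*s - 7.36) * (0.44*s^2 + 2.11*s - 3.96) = -1.4212*s^5 - 8.1969*s^4 + 7.525*s^3 + 15.7159*s^2 - 27.766*s + 29.1456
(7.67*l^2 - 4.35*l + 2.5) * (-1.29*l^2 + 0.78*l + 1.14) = -9.8943*l^4 + 11.5941*l^3 + 2.1258*l^2 - 3.009*l + 2.85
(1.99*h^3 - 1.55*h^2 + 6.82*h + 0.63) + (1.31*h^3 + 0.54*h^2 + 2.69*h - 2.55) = 3.3*h^3 - 1.01*h^2 + 9.51*h - 1.92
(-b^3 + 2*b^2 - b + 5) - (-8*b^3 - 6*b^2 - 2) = 7*b^3 + 8*b^2 - b + 7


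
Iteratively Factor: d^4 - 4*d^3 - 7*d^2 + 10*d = (d)*(d^3 - 4*d^2 - 7*d + 10) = d*(d + 2)*(d^2 - 6*d + 5) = d*(d - 5)*(d + 2)*(d - 1)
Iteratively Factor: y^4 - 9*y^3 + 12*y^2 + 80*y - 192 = (y - 4)*(y^3 - 5*y^2 - 8*y + 48) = (y - 4)^2*(y^2 - y - 12) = (y - 4)^3*(y + 3)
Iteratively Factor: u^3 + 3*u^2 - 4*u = (u)*(u^2 + 3*u - 4) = u*(u - 1)*(u + 4)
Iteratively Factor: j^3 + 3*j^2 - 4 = (j - 1)*(j^2 + 4*j + 4) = (j - 1)*(j + 2)*(j + 2)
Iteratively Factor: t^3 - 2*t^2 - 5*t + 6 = (t + 2)*(t^2 - 4*t + 3) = (t - 3)*(t + 2)*(t - 1)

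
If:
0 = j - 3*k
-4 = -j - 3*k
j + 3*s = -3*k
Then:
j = 2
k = 2/3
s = -4/3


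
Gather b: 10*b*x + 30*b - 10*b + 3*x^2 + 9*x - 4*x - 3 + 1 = b*(10*x + 20) + 3*x^2 + 5*x - 2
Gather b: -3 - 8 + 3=-8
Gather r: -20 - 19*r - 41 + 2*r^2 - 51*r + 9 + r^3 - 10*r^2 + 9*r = r^3 - 8*r^2 - 61*r - 52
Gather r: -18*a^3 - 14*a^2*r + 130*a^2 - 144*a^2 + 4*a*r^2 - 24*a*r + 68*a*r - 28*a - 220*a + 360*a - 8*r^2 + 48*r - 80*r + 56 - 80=-18*a^3 - 14*a^2 + 112*a + r^2*(4*a - 8) + r*(-14*a^2 + 44*a - 32) - 24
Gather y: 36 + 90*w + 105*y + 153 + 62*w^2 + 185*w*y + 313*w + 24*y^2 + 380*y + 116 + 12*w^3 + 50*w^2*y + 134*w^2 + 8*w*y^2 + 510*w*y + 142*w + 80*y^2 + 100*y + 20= 12*w^3 + 196*w^2 + 545*w + y^2*(8*w + 104) + y*(50*w^2 + 695*w + 585) + 325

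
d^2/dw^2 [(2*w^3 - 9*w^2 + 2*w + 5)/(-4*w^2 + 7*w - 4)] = 14*(22*w^3 - 72*w^2 + 60*w - 11)/(64*w^6 - 336*w^5 + 780*w^4 - 1015*w^3 + 780*w^2 - 336*w + 64)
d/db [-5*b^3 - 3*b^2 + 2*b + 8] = -15*b^2 - 6*b + 2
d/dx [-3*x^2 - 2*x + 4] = -6*x - 2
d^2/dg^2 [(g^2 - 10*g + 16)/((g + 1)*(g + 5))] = 2*(-16*g^3 + 33*g^2 + 438*g + 821)/(g^6 + 18*g^5 + 123*g^4 + 396*g^3 + 615*g^2 + 450*g + 125)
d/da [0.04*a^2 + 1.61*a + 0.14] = 0.08*a + 1.61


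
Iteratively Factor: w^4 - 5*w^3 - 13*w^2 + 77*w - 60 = (w - 3)*(w^3 - 2*w^2 - 19*w + 20) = (w - 3)*(w - 1)*(w^2 - w - 20) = (w - 5)*(w - 3)*(w - 1)*(w + 4)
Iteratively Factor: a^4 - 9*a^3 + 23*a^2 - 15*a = (a - 5)*(a^3 - 4*a^2 + 3*a) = a*(a - 5)*(a^2 - 4*a + 3) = a*(a - 5)*(a - 1)*(a - 3)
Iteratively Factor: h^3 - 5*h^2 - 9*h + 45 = (h - 5)*(h^2 - 9) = (h - 5)*(h + 3)*(h - 3)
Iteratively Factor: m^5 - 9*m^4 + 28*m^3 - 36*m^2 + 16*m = (m - 2)*(m^4 - 7*m^3 + 14*m^2 - 8*m) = m*(m - 2)*(m^3 - 7*m^2 + 14*m - 8) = m*(m - 2)^2*(m^2 - 5*m + 4) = m*(m - 2)^2*(m - 1)*(m - 4)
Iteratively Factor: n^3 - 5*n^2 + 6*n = (n - 3)*(n^2 - 2*n) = n*(n - 3)*(n - 2)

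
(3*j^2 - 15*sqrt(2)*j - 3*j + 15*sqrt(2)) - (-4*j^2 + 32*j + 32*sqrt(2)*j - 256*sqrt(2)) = 7*j^2 - 47*sqrt(2)*j - 35*j + 271*sqrt(2)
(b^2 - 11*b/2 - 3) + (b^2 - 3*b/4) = 2*b^2 - 25*b/4 - 3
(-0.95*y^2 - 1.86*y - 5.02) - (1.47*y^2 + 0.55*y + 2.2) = -2.42*y^2 - 2.41*y - 7.22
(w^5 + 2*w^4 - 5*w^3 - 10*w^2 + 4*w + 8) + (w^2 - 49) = w^5 + 2*w^4 - 5*w^3 - 9*w^2 + 4*w - 41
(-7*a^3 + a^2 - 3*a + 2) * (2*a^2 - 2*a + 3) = -14*a^5 + 16*a^4 - 29*a^3 + 13*a^2 - 13*a + 6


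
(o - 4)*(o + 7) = o^2 + 3*o - 28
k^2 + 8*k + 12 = (k + 2)*(k + 6)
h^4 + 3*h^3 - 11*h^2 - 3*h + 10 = (h - 2)*(h - 1)*(h + 1)*(h + 5)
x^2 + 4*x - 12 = (x - 2)*(x + 6)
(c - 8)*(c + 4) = c^2 - 4*c - 32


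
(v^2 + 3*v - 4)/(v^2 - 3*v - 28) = (v - 1)/(v - 7)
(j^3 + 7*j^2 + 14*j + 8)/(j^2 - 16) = (j^2 + 3*j + 2)/(j - 4)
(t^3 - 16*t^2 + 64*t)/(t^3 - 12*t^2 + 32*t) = (t - 8)/(t - 4)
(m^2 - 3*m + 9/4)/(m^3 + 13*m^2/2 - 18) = (m - 3/2)/(m^2 + 8*m + 12)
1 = 1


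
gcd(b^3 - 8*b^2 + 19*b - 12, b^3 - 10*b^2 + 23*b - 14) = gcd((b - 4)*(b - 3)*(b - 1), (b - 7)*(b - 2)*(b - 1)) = b - 1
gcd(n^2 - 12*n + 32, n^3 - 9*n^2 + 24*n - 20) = 1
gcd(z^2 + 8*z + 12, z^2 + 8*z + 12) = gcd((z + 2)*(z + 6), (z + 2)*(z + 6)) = z^2 + 8*z + 12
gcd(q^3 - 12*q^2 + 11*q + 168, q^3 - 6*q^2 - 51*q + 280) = q - 8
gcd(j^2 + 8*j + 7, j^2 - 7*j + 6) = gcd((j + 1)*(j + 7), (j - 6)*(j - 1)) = 1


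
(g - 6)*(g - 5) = g^2 - 11*g + 30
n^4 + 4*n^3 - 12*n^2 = n^2*(n - 2)*(n + 6)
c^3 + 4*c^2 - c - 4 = (c - 1)*(c + 1)*(c + 4)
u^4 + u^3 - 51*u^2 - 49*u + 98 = (u - 7)*(u - 1)*(u + 2)*(u + 7)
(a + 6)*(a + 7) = a^2 + 13*a + 42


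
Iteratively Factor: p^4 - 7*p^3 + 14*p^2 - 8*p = (p - 2)*(p^3 - 5*p^2 + 4*p) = p*(p - 2)*(p^2 - 5*p + 4) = p*(p - 2)*(p - 1)*(p - 4)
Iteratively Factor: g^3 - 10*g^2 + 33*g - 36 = (g - 3)*(g^2 - 7*g + 12) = (g - 4)*(g - 3)*(g - 3)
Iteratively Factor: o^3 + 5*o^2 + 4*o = (o)*(o^2 + 5*o + 4) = o*(o + 4)*(o + 1)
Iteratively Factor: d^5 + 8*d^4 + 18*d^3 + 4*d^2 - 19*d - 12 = (d + 1)*(d^4 + 7*d^3 + 11*d^2 - 7*d - 12) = (d - 1)*(d + 1)*(d^3 + 8*d^2 + 19*d + 12) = (d - 1)*(d + 1)*(d + 3)*(d^2 + 5*d + 4) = (d - 1)*(d + 1)*(d + 3)*(d + 4)*(d + 1)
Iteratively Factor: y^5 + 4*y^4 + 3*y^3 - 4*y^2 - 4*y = (y)*(y^4 + 4*y^3 + 3*y^2 - 4*y - 4) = y*(y + 2)*(y^3 + 2*y^2 - y - 2) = y*(y + 2)^2*(y^2 - 1) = y*(y + 1)*(y + 2)^2*(y - 1)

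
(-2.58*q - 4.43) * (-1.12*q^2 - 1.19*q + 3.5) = 2.8896*q^3 + 8.0318*q^2 - 3.7583*q - 15.505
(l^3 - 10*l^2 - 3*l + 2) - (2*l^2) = l^3 - 12*l^2 - 3*l + 2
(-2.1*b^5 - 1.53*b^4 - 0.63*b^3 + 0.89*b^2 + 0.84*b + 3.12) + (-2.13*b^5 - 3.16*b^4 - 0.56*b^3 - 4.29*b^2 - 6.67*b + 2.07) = -4.23*b^5 - 4.69*b^4 - 1.19*b^3 - 3.4*b^2 - 5.83*b + 5.19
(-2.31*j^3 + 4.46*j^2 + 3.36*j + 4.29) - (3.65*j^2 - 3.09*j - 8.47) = -2.31*j^3 + 0.81*j^2 + 6.45*j + 12.76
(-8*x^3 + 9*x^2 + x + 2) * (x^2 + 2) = -8*x^5 + 9*x^4 - 15*x^3 + 20*x^2 + 2*x + 4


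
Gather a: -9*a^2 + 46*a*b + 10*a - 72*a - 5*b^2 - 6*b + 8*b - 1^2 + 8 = -9*a^2 + a*(46*b - 62) - 5*b^2 + 2*b + 7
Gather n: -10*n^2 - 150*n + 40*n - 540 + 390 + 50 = -10*n^2 - 110*n - 100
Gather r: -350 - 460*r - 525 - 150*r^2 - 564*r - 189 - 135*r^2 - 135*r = -285*r^2 - 1159*r - 1064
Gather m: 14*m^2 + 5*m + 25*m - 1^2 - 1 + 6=14*m^2 + 30*m + 4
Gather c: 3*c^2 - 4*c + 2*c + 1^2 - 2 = 3*c^2 - 2*c - 1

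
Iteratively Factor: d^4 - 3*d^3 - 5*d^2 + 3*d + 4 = (d - 1)*(d^3 - 2*d^2 - 7*d - 4) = (d - 4)*(d - 1)*(d^2 + 2*d + 1) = (d - 4)*(d - 1)*(d + 1)*(d + 1)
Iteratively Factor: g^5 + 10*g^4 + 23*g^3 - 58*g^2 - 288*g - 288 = (g + 4)*(g^4 + 6*g^3 - g^2 - 54*g - 72) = (g + 2)*(g + 4)*(g^3 + 4*g^2 - 9*g - 36) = (g + 2)*(g + 3)*(g + 4)*(g^2 + g - 12) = (g + 2)*(g + 3)*(g + 4)^2*(g - 3)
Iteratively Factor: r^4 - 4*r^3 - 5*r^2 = (r + 1)*(r^3 - 5*r^2) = r*(r + 1)*(r^2 - 5*r) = r*(r - 5)*(r + 1)*(r)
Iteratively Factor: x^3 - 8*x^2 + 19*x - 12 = (x - 4)*(x^2 - 4*x + 3) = (x - 4)*(x - 1)*(x - 3)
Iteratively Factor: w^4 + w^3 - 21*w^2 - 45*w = (w + 3)*(w^3 - 2*w^2 - 15*w) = (w + 3)^2*(w^2 - 5*w) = (w - 5)*(w + 3)^2*(w)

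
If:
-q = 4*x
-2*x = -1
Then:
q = -2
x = 1/2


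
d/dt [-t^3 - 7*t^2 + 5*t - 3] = -3*t^2 - 14*t + 5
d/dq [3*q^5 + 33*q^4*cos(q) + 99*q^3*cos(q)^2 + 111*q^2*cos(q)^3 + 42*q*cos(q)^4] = -33*q^4*sin(q) + 15*q^4 - 99*q^3*sin(2*q) + 132*q^3*cos(q) - 333*q^2*sin(q)*cos(q)^2 + 297*q^2*cos(q)^2 - 168*q*sin(q)*cos(q)^3 + 222*q*cos(q)^3 + 42*cos(q)^4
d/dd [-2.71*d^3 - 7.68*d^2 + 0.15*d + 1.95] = -8.13*d^2 - 15.36*d + 0.15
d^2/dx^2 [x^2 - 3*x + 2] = 2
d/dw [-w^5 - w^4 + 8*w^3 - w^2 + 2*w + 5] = -5*w^4 - 4*w^3 + 24*w^2 - 2*w + 2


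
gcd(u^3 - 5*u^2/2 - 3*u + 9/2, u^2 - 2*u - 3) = u - 3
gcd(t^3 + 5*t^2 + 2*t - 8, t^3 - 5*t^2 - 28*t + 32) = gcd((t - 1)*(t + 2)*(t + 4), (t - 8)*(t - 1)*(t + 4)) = t^2 + 3*t - 4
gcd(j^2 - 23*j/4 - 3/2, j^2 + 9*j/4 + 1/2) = j + 1/4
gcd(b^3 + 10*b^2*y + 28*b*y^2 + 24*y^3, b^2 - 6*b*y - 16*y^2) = b + 2*y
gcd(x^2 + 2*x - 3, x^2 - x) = x - 1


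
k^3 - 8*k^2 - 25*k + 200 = (k - 8)*(k - 5)*(k + 5)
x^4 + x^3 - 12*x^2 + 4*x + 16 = (x - 2)^2*(x + 1)*(x + 4)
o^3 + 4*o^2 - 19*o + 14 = (o - 2)*(o - 1)*(o + 7)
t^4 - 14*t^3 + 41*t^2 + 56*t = t*(t - 8)*(t - 7)*(t + 1)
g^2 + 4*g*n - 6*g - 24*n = (g - 6)*(g + 4*n)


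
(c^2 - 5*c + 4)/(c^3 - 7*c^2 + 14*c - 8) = 1/(c - 2)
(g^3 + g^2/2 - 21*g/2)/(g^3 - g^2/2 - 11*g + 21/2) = g/(g - 1)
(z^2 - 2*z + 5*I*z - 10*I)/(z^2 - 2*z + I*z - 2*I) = (z + 5*I)/(z + I)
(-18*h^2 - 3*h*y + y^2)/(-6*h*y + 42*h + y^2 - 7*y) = (3*h + y)/(y - 7)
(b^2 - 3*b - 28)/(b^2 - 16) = (b - 7)/(b - 4)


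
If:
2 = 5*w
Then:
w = 2/5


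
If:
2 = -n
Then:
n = -2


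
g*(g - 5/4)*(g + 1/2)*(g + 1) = g^4 + g^3/4 - 11*g^2/8 - 5*g/8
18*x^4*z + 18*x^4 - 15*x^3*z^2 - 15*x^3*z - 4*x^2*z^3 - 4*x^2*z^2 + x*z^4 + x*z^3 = (-6*x + z)*(-x + z)*(3*x + z)*(x*z + x)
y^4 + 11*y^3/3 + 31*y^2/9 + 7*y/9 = y*(y + 1/3)*(y + 1)*(y + 7/3)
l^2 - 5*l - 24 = (l - 8)*(l + 3)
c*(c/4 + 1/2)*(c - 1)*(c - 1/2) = c^4/4 + c^3/8 - 5*c^2/8 + c/4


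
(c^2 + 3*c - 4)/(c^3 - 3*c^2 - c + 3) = (c + 4)/(c^2 - 2*c - 3)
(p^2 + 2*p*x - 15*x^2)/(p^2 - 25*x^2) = (-p + 3*x)/(-p + 5*x)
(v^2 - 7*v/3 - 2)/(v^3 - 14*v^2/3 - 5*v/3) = (-3*v^2 + 7*v + 6)/(v*(-3*v^2 + 14*v + 5))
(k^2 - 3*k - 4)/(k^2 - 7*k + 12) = (k + 1)/(k - 3)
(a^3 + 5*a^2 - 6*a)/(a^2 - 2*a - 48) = a*(a - 1)/(a - 8)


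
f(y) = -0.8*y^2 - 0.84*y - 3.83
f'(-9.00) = 13.56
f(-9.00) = -61.07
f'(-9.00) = 13.56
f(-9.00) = -61.07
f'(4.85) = -8.60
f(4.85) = -26.72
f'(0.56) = -1.74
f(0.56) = -4.55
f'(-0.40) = -0.20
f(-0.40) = -3.62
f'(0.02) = -0.87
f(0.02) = -3.85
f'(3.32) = -6.15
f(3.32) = -15.44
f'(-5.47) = 7.91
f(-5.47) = -23.17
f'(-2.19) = 2.66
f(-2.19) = -5.83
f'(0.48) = -1.61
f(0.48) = -4.42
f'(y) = -1.6*y - 0.84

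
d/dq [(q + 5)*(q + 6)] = 2*q + 11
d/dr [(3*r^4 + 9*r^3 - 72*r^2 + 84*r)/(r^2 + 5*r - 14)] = 6*r - 6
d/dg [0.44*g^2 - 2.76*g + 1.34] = 0.88*g - 2.76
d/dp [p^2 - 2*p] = 2*p - 2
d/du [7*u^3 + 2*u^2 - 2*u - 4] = 21*u^2 + 4*u - 2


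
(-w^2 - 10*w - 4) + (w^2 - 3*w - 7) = -13*w - 11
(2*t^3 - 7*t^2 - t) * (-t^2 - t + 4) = -2*t^5 + 5*t^4 + 16*t^3 - 27*t^2 - 4*t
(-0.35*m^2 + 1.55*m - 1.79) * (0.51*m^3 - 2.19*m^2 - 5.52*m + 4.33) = -0.1785*m^5 + 1.557*m^4 - 2.3754*m^3 - 6.1514*m^2 + 16.5923*m - 7.7507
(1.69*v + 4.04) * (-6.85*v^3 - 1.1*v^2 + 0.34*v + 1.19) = -11.5765*v^4 - 29.533*v^3 - 3.8694*v^2 + 3.3847*v + 4.8076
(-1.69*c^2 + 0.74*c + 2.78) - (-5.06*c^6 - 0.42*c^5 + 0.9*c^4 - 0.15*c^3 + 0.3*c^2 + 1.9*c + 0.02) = 5.06*c^6 + 0.42*c^5 - 0.9*c^4 + 0.15*c^3 - 1.99*c^2 - 1.16*c + 2.76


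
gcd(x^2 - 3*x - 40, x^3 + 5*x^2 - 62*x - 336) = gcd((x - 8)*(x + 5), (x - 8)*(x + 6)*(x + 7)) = x - 8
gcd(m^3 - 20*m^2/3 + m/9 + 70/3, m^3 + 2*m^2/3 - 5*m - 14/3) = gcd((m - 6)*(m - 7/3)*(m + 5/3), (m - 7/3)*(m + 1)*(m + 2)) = m - 7/3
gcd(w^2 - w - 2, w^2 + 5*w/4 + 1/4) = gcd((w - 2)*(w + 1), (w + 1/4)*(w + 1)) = w + 1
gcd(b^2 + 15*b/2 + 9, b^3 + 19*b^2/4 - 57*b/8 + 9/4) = b + 6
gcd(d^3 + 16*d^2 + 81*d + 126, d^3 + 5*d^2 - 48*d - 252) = d + 6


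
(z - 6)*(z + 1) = z^2 - 5*z - 6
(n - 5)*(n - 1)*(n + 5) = n^3 - n^2 - 25*n + 25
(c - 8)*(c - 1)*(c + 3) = c^3 - 6*c^2 - 19*c + 24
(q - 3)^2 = q^2 - 6*q + 9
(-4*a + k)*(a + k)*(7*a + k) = -28*a^3 - 25*a^2*k + 4*a*k^2 + k^3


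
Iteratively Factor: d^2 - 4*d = (d - 4)*(d)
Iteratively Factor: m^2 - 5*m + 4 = (m - 4)*(m - 1)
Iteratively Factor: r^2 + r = (r)*(r + 1)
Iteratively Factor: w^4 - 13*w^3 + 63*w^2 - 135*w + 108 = (w - 3)*(w^3 - 10*w^2 + 33*w - 36) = (w - 3)^2*(w^2 - 7*w + 12) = (w - 4)*(w - 3)^2*(w - 3)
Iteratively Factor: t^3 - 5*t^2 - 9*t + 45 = (t - 5)*(t^2 - 9) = (t - 5)*(t - 3)*(t + 3)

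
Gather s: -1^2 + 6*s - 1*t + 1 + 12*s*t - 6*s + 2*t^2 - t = 12*s*t + 2*t^2 - 2*t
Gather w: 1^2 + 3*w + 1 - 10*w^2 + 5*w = -10*w^2 + 8*w + 2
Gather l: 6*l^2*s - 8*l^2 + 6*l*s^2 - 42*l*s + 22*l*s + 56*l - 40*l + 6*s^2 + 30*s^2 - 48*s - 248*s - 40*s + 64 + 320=l^2*(6*s - 8) + l*(6*s^2 - 20*s + 16) + 36*s^2 - 336*s + 384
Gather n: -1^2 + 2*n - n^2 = -n^2 + 2*n - 1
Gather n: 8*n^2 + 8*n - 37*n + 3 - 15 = 8*n^2 - 29*n - 12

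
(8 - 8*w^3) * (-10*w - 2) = 80*w^4 + 16*w^3 - 80*w - 16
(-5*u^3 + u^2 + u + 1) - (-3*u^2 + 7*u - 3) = -5*u^3 + 4*u^2 - 6*u + 4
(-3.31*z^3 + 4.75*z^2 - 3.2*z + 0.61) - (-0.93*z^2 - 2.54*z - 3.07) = -3.31*z^3 + 5.68*z^2 - 0.66*z + 3.68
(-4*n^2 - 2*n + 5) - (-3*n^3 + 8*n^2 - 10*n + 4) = 3*n^3 - 12*n^2 + 8*n + 1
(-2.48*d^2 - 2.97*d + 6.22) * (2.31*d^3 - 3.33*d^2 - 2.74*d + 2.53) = -5.7288*d^5 + 1.3977*d^4 + 31.0535*d^3 - 18.8492*d^2 - 24.5569*d + 15.7366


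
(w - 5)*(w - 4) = w^2 - 9*w + 20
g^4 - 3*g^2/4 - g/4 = g*(g - 1)*(g + 1/2)^2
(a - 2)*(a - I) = a^2 - 2*a - I*a + 2*I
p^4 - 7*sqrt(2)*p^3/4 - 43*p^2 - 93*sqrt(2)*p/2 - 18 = (p - 6*sqrt(2))*(p + 3*sqrt(2))*(sqrt(2)*p/2 + 1)*(sqrt(2)*p + 1/2)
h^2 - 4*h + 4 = (h - 2)^2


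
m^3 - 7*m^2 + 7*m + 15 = (m - 5)*(m - 3)*(m + 1)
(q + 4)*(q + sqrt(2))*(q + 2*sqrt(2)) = q^3 + 4*q^2 + 3*sqrt(2)*q^2 + 4*q + 12*sqrt(2)*q + 16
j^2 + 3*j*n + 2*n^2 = (j + n)*(j + 2*n)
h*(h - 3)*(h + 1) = h^3 - 2*h^2 - 3*h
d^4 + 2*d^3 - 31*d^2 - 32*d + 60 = (d - 5)*(d - 1)*(d + 2)*(d + 6)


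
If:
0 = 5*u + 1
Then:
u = -1/5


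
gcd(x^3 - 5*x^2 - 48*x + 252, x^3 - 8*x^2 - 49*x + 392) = x + 7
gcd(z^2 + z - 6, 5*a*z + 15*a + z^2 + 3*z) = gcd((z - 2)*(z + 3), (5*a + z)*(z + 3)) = z + 3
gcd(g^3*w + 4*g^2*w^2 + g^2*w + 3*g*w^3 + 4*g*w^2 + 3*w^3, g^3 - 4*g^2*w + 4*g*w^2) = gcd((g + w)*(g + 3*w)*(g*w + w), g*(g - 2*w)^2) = 1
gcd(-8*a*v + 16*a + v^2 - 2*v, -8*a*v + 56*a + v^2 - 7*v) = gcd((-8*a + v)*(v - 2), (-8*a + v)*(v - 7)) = -8*a + v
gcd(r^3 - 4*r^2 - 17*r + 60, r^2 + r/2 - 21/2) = r - 3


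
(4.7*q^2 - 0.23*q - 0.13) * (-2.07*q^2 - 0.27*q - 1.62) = -9.729*q^4 - 0.7929*q^3 - 7.2828*q^2 + 0.4077*q + 0.2106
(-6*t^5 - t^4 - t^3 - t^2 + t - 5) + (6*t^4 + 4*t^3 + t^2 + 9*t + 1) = -6*t^5 + 5*t^4 + 3*t^3 + 10*t - 4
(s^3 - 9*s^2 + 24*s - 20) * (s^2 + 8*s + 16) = s^5 - s^4 - 32*s^3 + 28*s^2 + 224*s - 320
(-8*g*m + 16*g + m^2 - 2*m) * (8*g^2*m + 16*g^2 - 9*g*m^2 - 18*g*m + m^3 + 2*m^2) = -64*g^3*m^2 + 256*g^3 + 80*g^2*m^3 - 320*g^2*m - 17*g*m^4 + 68*g*m^2 + m^5 - 4*m^3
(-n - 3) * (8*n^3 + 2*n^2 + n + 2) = -8*n^4 - 26*n^3 - 7*n^2 - 5*n - 6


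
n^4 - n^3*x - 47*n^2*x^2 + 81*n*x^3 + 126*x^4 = (n - 6*x)*(n - 3*x)*(n + x)*(n + 7*x)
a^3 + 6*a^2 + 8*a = a*(a + 2)*(a + 4)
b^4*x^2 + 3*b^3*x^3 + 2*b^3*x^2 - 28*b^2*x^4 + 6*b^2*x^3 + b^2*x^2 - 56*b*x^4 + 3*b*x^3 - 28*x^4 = (b - 4*x)*(b + 7*x)*(b*x + x)^2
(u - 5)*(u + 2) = u^2 - 3*u - 10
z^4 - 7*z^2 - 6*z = z*(z - 3)*(z + 1)*(z + 2)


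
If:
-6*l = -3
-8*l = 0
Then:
No Solution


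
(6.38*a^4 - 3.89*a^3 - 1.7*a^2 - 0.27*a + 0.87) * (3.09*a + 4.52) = 19.7142*a^5 + 16.8175*a^4 - 22.8358*a^3 - 8.5183*a^2 + 1.4679*a + 3.9324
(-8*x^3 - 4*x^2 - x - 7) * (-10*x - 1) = 80*x^4 + 48*x^3 + 14*x^2 + 71*x + 7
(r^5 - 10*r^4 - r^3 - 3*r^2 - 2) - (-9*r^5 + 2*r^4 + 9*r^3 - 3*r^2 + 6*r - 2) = 10*r^5 - 12*r^4 - 10*r^3 - 6*r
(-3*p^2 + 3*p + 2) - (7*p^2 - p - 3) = -10*p^2 + 4*p + 5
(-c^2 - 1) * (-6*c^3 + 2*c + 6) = 6*c^5 + 4*c^3 - 6*c^2 - 2*c - 6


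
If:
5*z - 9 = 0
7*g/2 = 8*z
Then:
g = 144/35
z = 9/5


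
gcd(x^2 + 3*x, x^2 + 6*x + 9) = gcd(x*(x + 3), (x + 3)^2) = x + 3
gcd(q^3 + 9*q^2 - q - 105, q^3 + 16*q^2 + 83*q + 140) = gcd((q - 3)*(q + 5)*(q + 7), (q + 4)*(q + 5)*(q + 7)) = q^2 + 12*q + 35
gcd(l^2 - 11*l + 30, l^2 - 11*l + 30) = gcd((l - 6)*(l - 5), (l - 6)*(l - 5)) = l^2 - 11*l + 30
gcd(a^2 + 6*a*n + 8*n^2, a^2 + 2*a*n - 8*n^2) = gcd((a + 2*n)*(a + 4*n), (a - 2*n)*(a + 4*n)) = a + 4*n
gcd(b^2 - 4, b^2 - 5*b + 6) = b - 2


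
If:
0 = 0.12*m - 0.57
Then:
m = 4.75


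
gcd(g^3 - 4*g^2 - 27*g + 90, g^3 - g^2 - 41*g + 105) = g - 3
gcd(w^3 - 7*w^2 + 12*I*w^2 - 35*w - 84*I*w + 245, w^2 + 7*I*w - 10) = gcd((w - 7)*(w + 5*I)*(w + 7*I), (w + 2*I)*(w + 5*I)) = w + 5*I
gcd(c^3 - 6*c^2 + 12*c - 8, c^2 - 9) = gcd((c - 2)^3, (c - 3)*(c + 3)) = 1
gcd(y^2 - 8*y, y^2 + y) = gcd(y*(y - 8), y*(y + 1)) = y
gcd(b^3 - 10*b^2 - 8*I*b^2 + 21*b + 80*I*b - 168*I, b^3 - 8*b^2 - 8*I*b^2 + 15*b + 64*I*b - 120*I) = b^2 + b*(-3 - 8*I) + 24*I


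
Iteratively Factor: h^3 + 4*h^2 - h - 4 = (h + 4)*(h^2 - 1) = (h + 1)*(h + 4)*(h - 1)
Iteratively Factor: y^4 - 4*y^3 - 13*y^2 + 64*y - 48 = (y - 1)*(y^3 - 3*y^2 - 16*y + 48) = (y - 1)*(y + 4)*(y^2 - 7*y + 12) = (y - 4)*(y - 1)*(y + 4)*(y - 3)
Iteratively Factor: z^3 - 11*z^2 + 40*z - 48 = (z - 3)*(z^2 - 8*z + 16) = (z - 4)*(z - 3)*(z - 4)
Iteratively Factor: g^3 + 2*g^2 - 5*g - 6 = (g + 3)*(g^2 - g - 2) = (g + 1)*(g + 3)*(g - 2)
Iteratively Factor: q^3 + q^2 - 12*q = (q)*(q^2 + q - 12) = q*(q + 4)*(q - 3)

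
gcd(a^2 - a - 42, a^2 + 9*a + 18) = a + 6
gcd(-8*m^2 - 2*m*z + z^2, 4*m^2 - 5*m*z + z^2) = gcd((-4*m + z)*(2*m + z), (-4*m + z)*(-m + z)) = -4*m + z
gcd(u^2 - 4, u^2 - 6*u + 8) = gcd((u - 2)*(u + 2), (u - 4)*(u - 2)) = u - 2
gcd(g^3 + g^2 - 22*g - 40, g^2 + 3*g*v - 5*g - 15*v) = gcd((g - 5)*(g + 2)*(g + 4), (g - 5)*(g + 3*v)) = g - 5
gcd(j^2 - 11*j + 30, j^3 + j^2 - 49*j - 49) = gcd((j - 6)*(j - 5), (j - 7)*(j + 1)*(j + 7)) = 1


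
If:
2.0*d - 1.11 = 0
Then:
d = 0.56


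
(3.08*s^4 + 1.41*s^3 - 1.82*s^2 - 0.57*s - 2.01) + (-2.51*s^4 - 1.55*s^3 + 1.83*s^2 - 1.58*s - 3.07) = 0.57*s^4 - 0.14*s^3 + 0.01*s^2 - 2.15*s - 5.08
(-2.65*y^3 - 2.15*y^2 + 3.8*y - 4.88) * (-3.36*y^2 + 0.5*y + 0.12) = 8.904*y^5 + 5.899*y^4 - 14.161*y^3 + 18.0388*y^2 - 1.984*y - 0.5856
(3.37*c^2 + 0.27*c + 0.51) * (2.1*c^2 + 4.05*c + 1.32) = 7.077*c^4 + 14.2155*c^3 + 6.6129*c^2 + 2.4219*c + 0.6732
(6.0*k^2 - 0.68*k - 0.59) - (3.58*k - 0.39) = 6.0*k^2 - 4.26*k - 0.2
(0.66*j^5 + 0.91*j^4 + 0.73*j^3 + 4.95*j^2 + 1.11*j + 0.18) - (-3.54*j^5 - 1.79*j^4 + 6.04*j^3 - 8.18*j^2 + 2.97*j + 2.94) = 4.2*j^5 + 2.7*j^4 - 5.31*j^3 + 13.13*j^2 - 1.86*j - 2.76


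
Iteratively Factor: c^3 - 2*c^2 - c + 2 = (c - 2)*(c^2 - 1) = (c - 2)*(c + 1)*(c - 1)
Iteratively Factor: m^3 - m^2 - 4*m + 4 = (m - 2)*(m^2 + m - 2) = (m - 2)*(m + 2)*(m - 1)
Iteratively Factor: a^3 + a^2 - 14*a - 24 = (a + 2)*(a^2 - a - 12) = (a - 4)*(a + 2)*(a + 3)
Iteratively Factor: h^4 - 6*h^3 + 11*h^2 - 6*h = (h - 2)*(h^3 - 4*h^2 + 3*h) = (h - 3)*(h - 2)*(h^2 - h) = h*(h - 3)*(h - 2)*(h - 1)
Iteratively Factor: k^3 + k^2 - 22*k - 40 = (k + 4)*(k^2 - 3*k - 10) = (k + 2)*(k + 4)*(k - 5)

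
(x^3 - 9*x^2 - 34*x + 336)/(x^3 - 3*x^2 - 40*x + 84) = (x - 8)/(x - 2)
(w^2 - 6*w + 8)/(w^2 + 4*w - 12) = (w - 4)/(w + 6)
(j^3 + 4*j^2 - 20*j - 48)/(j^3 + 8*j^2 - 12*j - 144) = (j + 2)/(j + 6)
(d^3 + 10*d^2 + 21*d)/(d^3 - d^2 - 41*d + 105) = d*(d + 3)/(d^2 - 8*d + 15)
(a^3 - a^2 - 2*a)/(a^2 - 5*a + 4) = a*(a^2 - a - 2)/(a^2 - 5*a + 4)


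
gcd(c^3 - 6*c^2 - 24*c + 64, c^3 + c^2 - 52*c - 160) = c^2 - 4*c - 32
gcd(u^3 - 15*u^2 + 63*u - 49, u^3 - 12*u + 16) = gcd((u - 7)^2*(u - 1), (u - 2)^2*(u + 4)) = 1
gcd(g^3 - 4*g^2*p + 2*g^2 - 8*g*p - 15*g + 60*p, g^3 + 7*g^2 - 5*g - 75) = g^2 + 2*g - 15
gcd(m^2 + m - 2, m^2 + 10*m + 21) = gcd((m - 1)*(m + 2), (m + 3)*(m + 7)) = 1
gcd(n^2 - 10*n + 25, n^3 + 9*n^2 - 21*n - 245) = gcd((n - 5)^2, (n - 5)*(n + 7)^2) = n - 5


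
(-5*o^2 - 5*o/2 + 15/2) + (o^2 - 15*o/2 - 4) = -4*o^2 - 10*o + 7/2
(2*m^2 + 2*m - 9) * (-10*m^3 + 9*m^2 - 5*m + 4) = -20*m^5 - 2*m^4 + 98*m^3 - 83*m^2 + 53*m - 36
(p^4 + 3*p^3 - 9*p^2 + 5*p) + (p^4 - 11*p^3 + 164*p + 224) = 2*p^4 - 8*p^3 - 9*p^2 + 169*p + 224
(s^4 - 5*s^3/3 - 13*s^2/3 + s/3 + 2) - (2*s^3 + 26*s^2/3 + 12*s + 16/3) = s^4 - 11*s^3/3 - 13*s^2 - 35*s/3 - 10/3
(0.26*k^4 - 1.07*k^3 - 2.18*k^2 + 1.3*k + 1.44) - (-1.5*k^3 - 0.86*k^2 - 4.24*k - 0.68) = 0.26*k^4 + 0.43*k^3 - 1.32*k^2 + 5.54*k + 2.12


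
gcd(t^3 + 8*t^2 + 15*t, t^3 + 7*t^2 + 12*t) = t^2 + 3*t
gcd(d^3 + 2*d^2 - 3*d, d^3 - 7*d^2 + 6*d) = d^2 - d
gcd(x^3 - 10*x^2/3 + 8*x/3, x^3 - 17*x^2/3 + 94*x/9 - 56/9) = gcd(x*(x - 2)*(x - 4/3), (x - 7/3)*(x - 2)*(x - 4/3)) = x^2 - 10*x/3 + 8/3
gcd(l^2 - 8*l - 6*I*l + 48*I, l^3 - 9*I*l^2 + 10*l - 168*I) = l - 6*I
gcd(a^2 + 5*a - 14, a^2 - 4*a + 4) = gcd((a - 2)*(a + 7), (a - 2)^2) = a - 2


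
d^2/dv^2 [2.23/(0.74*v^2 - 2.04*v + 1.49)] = (-2.442296*v^2 + 6.732816*v + 2.23*(1.48*v - 2.04)*(2.96*v - 4.08) - 4.917596)/(0.74*v^2 - 2.04*v + 1.49)^3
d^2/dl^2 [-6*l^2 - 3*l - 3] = -12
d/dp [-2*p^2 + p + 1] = 1 - 4*p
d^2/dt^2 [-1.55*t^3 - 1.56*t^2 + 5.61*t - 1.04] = -9.3*t - 3.12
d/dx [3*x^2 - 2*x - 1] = 6*x - 2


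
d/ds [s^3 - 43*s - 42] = 3*s^2 - 43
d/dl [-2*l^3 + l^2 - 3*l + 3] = -6*l^2 + 2*l - 3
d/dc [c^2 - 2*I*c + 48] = 2*c - 2*I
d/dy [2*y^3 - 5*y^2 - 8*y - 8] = 6*y^2 - 10*y - 8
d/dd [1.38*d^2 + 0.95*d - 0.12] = 2.76*d + 0.95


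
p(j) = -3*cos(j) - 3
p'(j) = 3*sin(j)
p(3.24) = -0.01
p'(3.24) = -0.29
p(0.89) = -4.89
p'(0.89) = 2.33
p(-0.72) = -5.26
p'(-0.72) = -1.98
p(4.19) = -1.50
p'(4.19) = -2.60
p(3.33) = -0.05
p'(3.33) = -0.56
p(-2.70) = -0.29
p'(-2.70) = -1.28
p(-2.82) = -0.15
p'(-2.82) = -0.95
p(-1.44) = -3.39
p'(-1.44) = -2.97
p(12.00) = -5.53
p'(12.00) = -1.61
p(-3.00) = -0.03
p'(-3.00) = -0.42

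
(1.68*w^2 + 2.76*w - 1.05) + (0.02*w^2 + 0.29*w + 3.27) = 1.7*w^2 + 3.05*w + 2.22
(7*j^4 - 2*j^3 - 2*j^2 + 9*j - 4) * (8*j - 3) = 56*j^5 - 37*j^4 - 10*j^3 + 78*j^2 - 59*j + 12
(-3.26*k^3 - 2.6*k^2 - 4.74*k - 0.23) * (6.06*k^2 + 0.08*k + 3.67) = -19.7556*k^5 - 16.0168*k^4 - 40.8966*k^3 - 11.315*k^2 - 17.4142*k - 0.8441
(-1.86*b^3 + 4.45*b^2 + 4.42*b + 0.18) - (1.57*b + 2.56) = -1.86*b^3 + 4.45*b^2 + 2.85*b - 2.38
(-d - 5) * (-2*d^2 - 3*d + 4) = 2*d^3 + 13*d^2 + 11*d - 20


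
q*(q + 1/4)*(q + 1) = q^3 + 5*q^2/4 + q/4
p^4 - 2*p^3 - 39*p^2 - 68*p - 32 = (p - 8)*(p + 1)^2*(p + 4)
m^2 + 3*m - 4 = (m - 1)*(m + 4)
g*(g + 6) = g^2 + 6*g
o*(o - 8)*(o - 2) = o^3 - 10*o^2 + 16*o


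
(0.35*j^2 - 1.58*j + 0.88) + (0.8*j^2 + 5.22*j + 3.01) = 1.15*j^2 + 3.64*j + 3.89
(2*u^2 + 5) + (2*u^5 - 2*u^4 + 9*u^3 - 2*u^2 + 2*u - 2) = 2*u^5 - 2*u^4 + 9*u^3 + 2*u + 3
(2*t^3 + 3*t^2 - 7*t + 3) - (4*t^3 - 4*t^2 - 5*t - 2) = -2*t^3 + 7*t^2 - 2*t + 5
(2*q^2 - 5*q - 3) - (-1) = 2*q^2 - 5*q - 2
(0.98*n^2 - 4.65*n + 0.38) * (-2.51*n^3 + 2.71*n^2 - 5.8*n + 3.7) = -2.4598*n^5 + 14.3273*n^4 - 19.2393*n^3 + 31.6258*n^2 - 19.409*n + 1.406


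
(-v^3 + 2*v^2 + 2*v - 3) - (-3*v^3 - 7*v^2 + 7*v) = 2*v^3 + 9*v^2 - 5*v - 3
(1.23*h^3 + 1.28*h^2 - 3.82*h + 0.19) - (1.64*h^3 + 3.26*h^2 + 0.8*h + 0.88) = -0.41*h^3 - 1.98*h^2 - 4.62*h - 0.69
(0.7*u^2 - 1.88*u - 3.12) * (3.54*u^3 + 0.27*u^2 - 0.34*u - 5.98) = 2.478*u^5 - 6.4662*u^4 - 11.7904*u^3 - 4.3892*u^2 + 12.3032*u + 18.6576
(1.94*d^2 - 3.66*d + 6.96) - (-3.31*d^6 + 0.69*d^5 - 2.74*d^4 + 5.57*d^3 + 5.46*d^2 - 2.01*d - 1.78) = 3.31*d^6 - 0.69*d^5 + 2.74*d^4 - 5.57*d^3 - 3.52*d^2 - 1.65*d + 8.74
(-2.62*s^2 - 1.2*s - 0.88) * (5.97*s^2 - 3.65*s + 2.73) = -15.6414*s^4 + 2.399*s^3 - 8.0262*s^2 - 0.0640000000000001*s - 2.4024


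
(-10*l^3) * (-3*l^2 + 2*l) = 30*l^5 - 20*l^4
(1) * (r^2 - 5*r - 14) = r^2 - 5*r - 14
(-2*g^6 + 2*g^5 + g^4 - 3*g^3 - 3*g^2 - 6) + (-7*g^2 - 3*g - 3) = -2*g^6 + 2*g^5 + g^4 - 3*g^3 - 10*g^2 - 3*g - 9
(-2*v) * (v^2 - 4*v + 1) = -2*v^3 + 8*v^2 - 2*v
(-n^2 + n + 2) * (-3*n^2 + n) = 3*n^4 - 4*n^3 - 5*n^2 + 2*n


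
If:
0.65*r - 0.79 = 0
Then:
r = 1.22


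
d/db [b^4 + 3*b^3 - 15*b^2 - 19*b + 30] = 4*b^3 + 9*b^2 - 30*b - 19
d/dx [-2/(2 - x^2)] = -4*x/(x^2 - 2)^2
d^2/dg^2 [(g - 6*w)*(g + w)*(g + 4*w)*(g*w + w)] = 2*w*(6*g^2 - 3*g*w + 3*g - 26*w^2 - w)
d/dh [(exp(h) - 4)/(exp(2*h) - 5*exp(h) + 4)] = -exp(h)/(exp(2*h) - 2*exp(h) + 1)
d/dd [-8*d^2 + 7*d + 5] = 7 - 16*d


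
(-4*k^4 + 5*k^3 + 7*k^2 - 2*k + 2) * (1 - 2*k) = 8*k^5 - 14*k^4 - 9*k^3 + 11*k^2 - 6*k + 2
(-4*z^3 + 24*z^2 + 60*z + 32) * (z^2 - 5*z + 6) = -4*z^5 + 44*z^4 - 84*z^3 - 124*z^2 + 200*z + 192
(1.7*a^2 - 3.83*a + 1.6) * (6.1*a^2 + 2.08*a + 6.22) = 10.37*a^4 - 19.827*a^3 + 12.3676*a^2 - 20.4946*a + 9.952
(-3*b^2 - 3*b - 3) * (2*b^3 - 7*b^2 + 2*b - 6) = -6*b^5 + 15*b^4 + 9*b^3 + 33*b^2 + 12*b + 18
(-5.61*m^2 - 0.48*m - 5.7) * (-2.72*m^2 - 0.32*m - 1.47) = 15.2592*m^4 + 3.1008*m^3 + 23.9043*m^2 + 2.5296*m + 8.379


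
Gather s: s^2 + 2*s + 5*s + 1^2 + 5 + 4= s^2 + 7*s + 10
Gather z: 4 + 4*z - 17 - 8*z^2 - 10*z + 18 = -8*z^2 - 6*z + 5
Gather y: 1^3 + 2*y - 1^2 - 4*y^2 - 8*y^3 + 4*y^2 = -8*y^3 + 2*y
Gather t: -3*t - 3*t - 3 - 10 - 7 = -6*t - 20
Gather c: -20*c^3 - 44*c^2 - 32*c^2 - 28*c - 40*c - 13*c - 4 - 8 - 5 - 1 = -20*c^3 - 76*c^2 - 81*c - 18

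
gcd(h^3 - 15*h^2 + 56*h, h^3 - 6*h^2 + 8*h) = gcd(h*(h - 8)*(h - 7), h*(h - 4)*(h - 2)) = h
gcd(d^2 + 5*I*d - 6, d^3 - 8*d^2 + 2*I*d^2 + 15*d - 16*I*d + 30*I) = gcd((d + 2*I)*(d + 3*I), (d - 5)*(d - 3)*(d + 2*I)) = d + 2*I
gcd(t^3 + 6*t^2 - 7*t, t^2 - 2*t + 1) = t - 1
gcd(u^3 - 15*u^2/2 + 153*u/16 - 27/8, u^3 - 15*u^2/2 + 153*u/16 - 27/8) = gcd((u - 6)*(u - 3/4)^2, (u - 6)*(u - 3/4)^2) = u^3 - 15*u^2/2 + 153*u/16 - 27/8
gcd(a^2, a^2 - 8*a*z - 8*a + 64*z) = 1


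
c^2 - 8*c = c*(c - 8)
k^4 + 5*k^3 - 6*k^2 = k^2*(k - 1)*(k + 6)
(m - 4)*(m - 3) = m^2 - 7*m + 12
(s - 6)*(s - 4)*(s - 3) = s^3 - 13*s^2 + 54*s - 72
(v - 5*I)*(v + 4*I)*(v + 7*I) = v^3 + 6*I*v^2 + 27*v + 140*I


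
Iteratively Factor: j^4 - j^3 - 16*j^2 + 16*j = (j)*(j^3 - j^2 - 16*j + 16) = j*(j - 4)*(j^2 + 3*j - 4) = j*(j - 4)*(j + 4)*(j - 1)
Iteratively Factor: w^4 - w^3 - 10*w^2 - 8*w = (w + 2)*(w^3 - 3*w^2 - 4*w) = (w + 1)*(w + 2)*(w^2 - 4*w) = (w - 4)*(w + 1)*(w + 2)*(w)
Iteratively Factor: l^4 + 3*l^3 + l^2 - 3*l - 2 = (l - 1)*(l^3 + 4*l^2 + 5*l + 2) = (l - 1)*(l + 2)*(l^2 + 2*l + 1) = (l - 1)*(l + 1)*(l + 2)*(l + 1)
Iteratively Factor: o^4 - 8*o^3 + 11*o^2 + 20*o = (o - 5)*(o^3 - 3*o^2 - 4*o) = o*(o - 5)*(o^2 - 3*o - 4) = o*(o - 5)*(o - 4)*(o + 1)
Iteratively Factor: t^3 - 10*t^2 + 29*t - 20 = (t - 4)*(t^2 - 6*t + 5) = (t - 5)*(t - 4)*(t - 1)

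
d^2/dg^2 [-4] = 0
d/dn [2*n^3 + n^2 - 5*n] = 6*n^2 + 2*n - 5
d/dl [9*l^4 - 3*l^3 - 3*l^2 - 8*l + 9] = 36*l^3 - 9*l^2 - 6*l - 8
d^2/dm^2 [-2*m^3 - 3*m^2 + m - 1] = -12*m - 6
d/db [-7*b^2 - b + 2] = -14*b - 1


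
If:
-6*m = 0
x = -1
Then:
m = 0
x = -1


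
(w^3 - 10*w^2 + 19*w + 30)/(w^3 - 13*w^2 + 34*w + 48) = (w - 5)/(w - 8)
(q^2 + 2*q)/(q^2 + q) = (q + 2)/(q + 1)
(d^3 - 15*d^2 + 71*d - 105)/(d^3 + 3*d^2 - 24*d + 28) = (d^3 - 15*d^2 + 71*d - 105)/(d^3 + 3*d^2 - 24*d + 28)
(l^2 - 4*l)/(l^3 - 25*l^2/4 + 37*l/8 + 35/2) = 8*l/(8*l^2 - 18*l - 35)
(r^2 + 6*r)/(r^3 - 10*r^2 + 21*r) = (r + 6)/(r^2 - 10*r + 21)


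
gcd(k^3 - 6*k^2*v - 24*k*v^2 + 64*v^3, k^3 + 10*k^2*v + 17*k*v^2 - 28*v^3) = k + 4*v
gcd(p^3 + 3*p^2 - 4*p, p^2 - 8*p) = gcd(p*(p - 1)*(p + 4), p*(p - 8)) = p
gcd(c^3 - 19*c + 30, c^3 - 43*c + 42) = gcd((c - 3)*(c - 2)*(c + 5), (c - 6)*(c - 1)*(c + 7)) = 1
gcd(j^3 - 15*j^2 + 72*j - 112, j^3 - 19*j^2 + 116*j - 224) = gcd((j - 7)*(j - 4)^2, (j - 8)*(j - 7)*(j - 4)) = j^2 - 11*j + 28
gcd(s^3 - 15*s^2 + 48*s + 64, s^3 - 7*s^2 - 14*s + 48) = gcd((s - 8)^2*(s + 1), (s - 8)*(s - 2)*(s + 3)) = s - 8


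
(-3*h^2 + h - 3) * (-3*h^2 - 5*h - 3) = 9*h^4 + 12*h^3 + 13*h^2 + 12*h + 9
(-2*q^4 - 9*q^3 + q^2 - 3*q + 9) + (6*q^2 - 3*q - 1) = -2*q^4 - 9*q^3 + 7*q^2 - 6*q + 8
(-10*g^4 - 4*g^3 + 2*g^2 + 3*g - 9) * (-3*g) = 30*g^5 + 12*g^4 - 6*g^3 - 9*g^2 + 27*g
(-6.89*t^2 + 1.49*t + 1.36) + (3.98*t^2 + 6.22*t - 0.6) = -2.91*t^2 + 7.71*t + 0.76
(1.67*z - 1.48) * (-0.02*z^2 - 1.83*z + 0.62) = -0.0334*z^3 - 3.0265*z^2 + 3.7438*z - 0.9176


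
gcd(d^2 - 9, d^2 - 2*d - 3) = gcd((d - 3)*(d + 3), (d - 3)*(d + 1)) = d - 3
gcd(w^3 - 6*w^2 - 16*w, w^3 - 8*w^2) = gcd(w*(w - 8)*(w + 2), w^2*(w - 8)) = w^2 - 8*w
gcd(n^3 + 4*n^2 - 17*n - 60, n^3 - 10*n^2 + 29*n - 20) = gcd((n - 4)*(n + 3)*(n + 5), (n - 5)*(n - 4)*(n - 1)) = n - 4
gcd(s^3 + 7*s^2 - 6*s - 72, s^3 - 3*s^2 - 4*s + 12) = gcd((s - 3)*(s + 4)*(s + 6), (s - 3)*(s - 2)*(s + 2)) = s - 3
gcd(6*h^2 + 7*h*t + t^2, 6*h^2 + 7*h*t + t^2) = 6*h^2 + 7*h*t + t^2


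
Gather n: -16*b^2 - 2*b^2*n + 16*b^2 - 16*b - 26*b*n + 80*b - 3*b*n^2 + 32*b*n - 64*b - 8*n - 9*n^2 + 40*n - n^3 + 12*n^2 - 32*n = -n^3 + n^2*(3 - 3*b) + n*(-2*b^2 + 6*b)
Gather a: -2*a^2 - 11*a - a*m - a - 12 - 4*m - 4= -2*a^2 + a*(-m - 12) - 4*m - 16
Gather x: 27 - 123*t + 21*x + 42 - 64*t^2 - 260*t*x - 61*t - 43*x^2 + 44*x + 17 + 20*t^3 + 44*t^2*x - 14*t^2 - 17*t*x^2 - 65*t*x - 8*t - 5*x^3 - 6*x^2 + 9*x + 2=20*t^3 - 78*t^2 - 192*t - 5*x^3 + x^2*(-17*t - 49) + x*(44*t^2 - 325*t + 74) + 88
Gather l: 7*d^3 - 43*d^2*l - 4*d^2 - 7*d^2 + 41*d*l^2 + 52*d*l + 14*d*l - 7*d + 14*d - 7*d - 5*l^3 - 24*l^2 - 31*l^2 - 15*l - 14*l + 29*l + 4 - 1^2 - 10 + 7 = 7*d^3 - 11*d^2 - 5*l^3 + l^2*(41*d - 55) + l*(-43*d^2 + 66*d)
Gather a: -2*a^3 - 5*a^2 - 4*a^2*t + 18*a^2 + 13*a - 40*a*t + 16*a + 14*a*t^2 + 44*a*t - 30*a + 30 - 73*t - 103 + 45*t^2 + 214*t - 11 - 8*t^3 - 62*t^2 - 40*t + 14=-2*a^3 + a^2*(13 - 4*t) + a*(14*t^2 + 4*t - 1) - 8*t^3 - 17*t^2 + 101*t - 70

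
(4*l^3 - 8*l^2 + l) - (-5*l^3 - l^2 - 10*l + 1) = 9*l^3 - 7*l^2 + 11*l - 1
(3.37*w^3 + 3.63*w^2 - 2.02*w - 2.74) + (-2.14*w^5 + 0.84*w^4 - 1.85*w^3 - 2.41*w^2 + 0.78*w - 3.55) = -2.14*w^5 + 0.84*w^4 + 1.52*w^3 + 1.22*w^2 - 1.24*w - 6.29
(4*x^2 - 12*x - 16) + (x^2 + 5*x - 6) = 5*x^2 - 7*x - 22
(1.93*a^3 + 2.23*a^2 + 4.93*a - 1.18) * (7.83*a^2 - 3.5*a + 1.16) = 15.1119*a^5 + 10.7059*a^4 + 33.0357*a^3 - 23.9076*a^2 + 9.8488*a - 1.3688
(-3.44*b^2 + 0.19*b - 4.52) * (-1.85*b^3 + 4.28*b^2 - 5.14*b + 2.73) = 6.364*b^5 - 15.0747*b^4 + 26.8568*b^3 - 29.7134*b^2 + 23.7515*b - 12.3396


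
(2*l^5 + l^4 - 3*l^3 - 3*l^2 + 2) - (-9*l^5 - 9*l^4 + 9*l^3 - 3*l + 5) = 11*l^5 + 10*l^4 - 12*l^3 - 3*l^2 + 3*l - 3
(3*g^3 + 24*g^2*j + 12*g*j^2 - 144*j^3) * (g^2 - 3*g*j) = 3*g^5 + 15*g^4*j - 60*g^3*j^2 - 180*g^2*j^3 + 432*g*j^4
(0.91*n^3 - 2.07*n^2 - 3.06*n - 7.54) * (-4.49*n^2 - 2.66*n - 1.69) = -4.0859*n^5 + 6.8737*n^4 + 17.7077*n^3 + 45.4925*n^2 + 25.2278*n + 12.7426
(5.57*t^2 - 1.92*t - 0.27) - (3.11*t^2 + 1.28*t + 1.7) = 2.46*t^2 - 3.2*t - 1.97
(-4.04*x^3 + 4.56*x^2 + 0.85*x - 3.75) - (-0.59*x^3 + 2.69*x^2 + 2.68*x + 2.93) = -3.45*x^3 + 1.87*x^2 - 1.83*x - 6.68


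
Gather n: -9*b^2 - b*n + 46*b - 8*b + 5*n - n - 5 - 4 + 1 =-9*b^2 + 38*b + n*(4 - b) - 8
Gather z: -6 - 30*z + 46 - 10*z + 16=56 - 40*z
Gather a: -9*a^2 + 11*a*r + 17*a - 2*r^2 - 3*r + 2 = -9*a^2 + a*(11*r + 17) - 2*r^2 - 3*r + 2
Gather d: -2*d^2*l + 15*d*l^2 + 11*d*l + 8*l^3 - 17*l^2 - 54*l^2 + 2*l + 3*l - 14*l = -2*d^2*l + d*(15*l^2 + 11*l) + 8*l^3 - 71*l^2 - 9*l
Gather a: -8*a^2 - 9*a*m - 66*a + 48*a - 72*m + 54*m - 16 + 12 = -8*a^2 + a*(-9*m - 18) - 18*m - 4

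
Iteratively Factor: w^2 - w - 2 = (w - 2)*(w + 1)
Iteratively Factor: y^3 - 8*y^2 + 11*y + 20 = (y - 4)*(y^2 - 4*y - 5) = (y - 5)*(y - 4)*(y + 1)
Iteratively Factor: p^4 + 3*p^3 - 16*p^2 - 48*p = (p)*(p^3 + 3*p^2 - 16*p - 48) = p*(p + 3)*(p^2 - 16) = p*(p - 4)*(p + 3)*(p + 4)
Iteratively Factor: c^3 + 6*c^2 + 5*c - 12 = (c + 4)*(c^2 + 2*c - 3) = (c + 3)*(c + 4)*(c - 1)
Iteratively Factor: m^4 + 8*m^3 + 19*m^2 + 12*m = (m + 4)*(m^3 + 4*m^2 + 3*m) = (m + 1)*(m + 4)*(m^2 + 3*m) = m*(m + 1)*(m + 4)*(m + 3)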